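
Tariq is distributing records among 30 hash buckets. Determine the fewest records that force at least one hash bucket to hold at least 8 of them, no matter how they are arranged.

With 210 records one could put exactly 7 in each of the 30 hash buckets, and no hash bucket would reach 8.
By pigeonhole, one more record must land in a hash bucket that already has 7, giving it 8.
So 30 × 7 + 1 = 211 records are required.

211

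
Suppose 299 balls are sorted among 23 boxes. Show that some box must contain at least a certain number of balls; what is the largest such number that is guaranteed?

The 23 boxes are the holes and the 299 balls are the pigeons.
If every box held at most 12 balls, the total would be at most 23 × 12 = 276, which is less than 299.
So some box holds at least ⌈299/23⌉ = 13 balls.

13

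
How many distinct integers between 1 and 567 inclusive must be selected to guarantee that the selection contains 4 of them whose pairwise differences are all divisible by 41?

124

Integers whose pairwise differences are multiples of 41 are exactly those sharing a remainder mod 41. By the pigeonhole principle, the 41 residue classes mod 41 are the pigeonholes.
With 123 integers one could put 3 in each residue class and have no class reach 4.
The 124th integer pushes some class to 4, so 41·3 + 1 = 124.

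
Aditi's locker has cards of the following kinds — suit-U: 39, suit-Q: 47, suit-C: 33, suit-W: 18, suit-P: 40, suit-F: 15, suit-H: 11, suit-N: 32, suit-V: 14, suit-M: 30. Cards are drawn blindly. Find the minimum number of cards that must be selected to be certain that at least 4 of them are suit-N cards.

In the worst case for collecting suit-N cards, every non-suit-N card comes out first.
There are 39 + 47 + 33 + 18 + 40 + 15 + 11 + 14 + 30 = 247 non-suit-N cards altogether.
After those, each further card must be suit-N, so 247 + 4 = 251 draws guarantee 4 suit-N cards.

251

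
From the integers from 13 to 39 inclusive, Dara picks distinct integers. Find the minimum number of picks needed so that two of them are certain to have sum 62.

20

Group the elements by complementary pair {x, 62−x}: {23,39}, {24,38}, {25,37}, …, giving 8 two-element pairs, the single value 31 (it cannot pair with itself since the integers are distinct), and 10 integers whose partner 62−x falls outside [13,39].
Treating each of those 19 groups as a pigeonhole, one can pick one integer per group — 19 integers — with no two summing to 62.
The 20th integer lands in an occupied pair, forcing a sum of 62.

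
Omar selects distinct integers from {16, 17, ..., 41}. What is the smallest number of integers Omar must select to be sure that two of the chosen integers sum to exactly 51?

17

Group the elements by complementary pair {x, 51−x}: {16,35}, {17,34}, {18,33}, …, giving 10 two-element pairs and 6 integers whose partner 51−x falls outside [16,41].
Pigeonhole: treating each of those 16 groups as a pigeonhole, one can pick one integer per group — 16 integers — with no two summing to 51.
The 17th integer lands in an occupied pair, forcing a sum of 51.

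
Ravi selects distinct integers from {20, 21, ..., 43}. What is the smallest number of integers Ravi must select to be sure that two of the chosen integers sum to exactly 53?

18

Two chosen integers sum to 53 exactly when both halves of some pair {x, 53−x} with 20 ≤ x ≤ 53−x ≤ 33 are chosen — 7 such pairs.
The remaining 10 elements (those with no distinct partner in range) can never complete a 53-sum, so the worst case takes all of them and one from each pair: 10 + 7 = 17.
By the pigeonhole principle, the 18th integer has to be the second member of some pair, so 17 + 1 = 18.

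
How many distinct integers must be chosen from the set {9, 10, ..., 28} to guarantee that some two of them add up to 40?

13

Two chosen integers sum to 40 exactly when both halves of some pair {x, 40−x} with 12 ≤ x ≤ 40−x ≤ 28 are chosen — 8 such pairs.
The remaining 4 elements (those with no distinct partner in range) can never complete a 40-sum, so the worst case takes all of them and one from each pair: 4 + 8 = 12.
The 13th integer has to be the second member of some pair, so 12 + 1 = 13.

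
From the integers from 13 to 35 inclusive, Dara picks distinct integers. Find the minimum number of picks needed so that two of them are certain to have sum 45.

14

Group the elements by complementary pair {x, 45−x}: {13,32}, {14,31}, {15,30}, …, giving 10 two-element pairs and 3 integers whose partner 45−x falls outside [13,35].
Pigeonhole: treating each of those 13 groups as a pigeonhole, one can pick one integer per group — 13 integers — with no two summing to 45.
The 14th integer lands in an occupied pair, forcing a sum of 45.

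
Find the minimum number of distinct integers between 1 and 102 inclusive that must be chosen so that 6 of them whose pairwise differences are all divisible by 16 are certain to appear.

Integers whose pairwise differences are multiples of 16 are exactly those sharing a remainder mod 16. Pigeonhole: the 16 residue classes mod 16 are the pigeonholes.
With 80 integers one could put 5 in each residue class and have no class reach 6.
The 81st integer pushes some class to 6, so 16·5 + 1 = 81.

81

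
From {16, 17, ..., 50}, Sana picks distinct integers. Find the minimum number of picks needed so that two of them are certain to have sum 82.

Two chosen integers sum to 82 exactly when both halves of some pair {x, 82−x} with 32 ≤ x ≤ 82−x ≤ 50 are chosen — 9 such pairs.
The remaining 17 elements (those with no distinct partner in range) can never complete a 82-sum, so the worst case takes all of them and one from each pair: 17 + 9 = 26.
The 27th integer has to be the second member of some pair, so 26 + 1 = 27.

27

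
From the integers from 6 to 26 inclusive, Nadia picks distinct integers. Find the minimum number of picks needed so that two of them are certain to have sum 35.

13

Group the elements by complementary pair {x, 35−x}: {9,26}, {10,25}, {11,24}, …, giving 9 two-element pairs and 3 integers whose partner 35−x falls outside [6,26].
By the pigeonhole principle, treating each of those 12 groups as a pigeonhole, one can pick one integer per group — 12 integers — with no two summing to 35.
The 13th integer lands in an occupied pair, forcing a sum of 35.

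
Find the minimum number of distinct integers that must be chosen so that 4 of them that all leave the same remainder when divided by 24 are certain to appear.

73

By the pigeonhole principle, the 24 residue classes mod 24 are the pigeonholes.
With 72 integers one could put 3 in each residue class and have no class reach 4.
The 73rd integer pushes some class to 4, so 24·3 + 1 = 73.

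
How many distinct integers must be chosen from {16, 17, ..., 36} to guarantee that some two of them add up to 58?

15

Two chosen integers sum to 58 exactly when both halves of some pair {x, 58−x} with 22 ≤ x ≤ 58−x ≤ 36 are chosen — 7 such pairs.
The remaining 7 elements (those with no distinct partner in range) can never complete a 58-sum, so the worst case takes all of them and one from each pair: 7 + 7 = 14.
The 15th integer has to be the second member of some pair, so 14 + 1 = 15.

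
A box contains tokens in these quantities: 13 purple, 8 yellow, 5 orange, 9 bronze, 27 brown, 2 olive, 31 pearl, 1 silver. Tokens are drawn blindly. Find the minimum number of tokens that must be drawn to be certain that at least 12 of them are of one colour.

59

An adversary could hand out at most 11 tokens per colour (5 colours run out sooner): 11 + 8 + 5 + 9 + 11 + 2 + 11 + 1 = 58 tokens and still no colour has 12.
One more token lands in a colour already at 11, so 59 draws are enough and 58 are not.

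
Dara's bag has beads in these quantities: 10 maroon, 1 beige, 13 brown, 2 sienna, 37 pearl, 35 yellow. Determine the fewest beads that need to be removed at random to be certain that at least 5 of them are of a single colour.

20

Pigeonhole: put each drawn bead into a box by colour. The largest draw with every box below 5 takes min(count, 4) from each colour; colours with fewer than 4 contribute all they have.
Σ min(cᵢ, 4) = 4 + 1 + 4 + 2 + 4 + 4 = 19.
Draw number 19 + 1 = 20 must push one box to 5.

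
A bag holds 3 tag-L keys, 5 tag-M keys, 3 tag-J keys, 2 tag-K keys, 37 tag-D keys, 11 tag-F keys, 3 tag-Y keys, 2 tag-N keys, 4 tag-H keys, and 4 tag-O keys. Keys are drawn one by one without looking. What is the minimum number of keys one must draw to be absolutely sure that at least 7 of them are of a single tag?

39

Put each drawn key into a box by tag. The largest draw with every box below 7 takes min(count, 6) from each tag; tags with fewer than 6 contribute all they have.
Σ min(cᵢ, 6) = 3 + 5 + 3 + 2 + 6 + 6 + 3 + 2 + 4 + 4 = 38.
Draw number 38 + 1 = 39 must push one box to 7.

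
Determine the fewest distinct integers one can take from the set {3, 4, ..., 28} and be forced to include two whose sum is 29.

15

A set avoiding the sum 29 can contain at most one of each pair {x, 29−x}, plus the 2 elements whose complement lies outside the range.
The integers 15, …, 28 (14 of them) are such a set: any two sum to at least 15+16 = 31 > 29.
Any 15th integer completes one of the 12 pairs, so 15 choices force a sum of 29.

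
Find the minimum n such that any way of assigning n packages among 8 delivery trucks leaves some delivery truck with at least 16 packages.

With 120 packages one could put exactly 15 in each of the 8 delivery trucks, and no delivery truck would reach 16.
One more package must land in a delivery truck that already has 15, giving it 16.
So 8 × 15 + 1 = 121 packages are required.

121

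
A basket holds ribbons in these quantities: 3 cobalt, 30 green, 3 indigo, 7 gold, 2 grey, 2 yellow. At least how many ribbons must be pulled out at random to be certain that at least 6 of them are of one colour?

21

An adversary could hand out at most 5 ribbons per colour (4 colours run out sooner): 3 + 5 + 3 + 5 + 2 + 2 = 20 ribbons and still no colour has 6.
By the pigeonhole principle, one more ribbon lands in a colour already at 5, so 21 draws are enough and 20 are not.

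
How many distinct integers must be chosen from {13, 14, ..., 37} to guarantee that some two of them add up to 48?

A set avoiding the sum 48 can contain at most one of each pair {x, 48−x}, plus the 3 elements whose complement lies outside the range or equal to its own complement.
The integers 24, …, 37 (14 of them) are such a set: any two sum to at least 24+25 = 49 > 48.
Any 15th integer completes one of the 11 pairs, so 15 choices force a sum of 48.

15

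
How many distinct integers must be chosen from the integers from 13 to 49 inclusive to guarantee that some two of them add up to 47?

27

Two chosen integers sum to 47 exactly when both halves of some pair {x, 47−x} with 13 ≤ x ≤ 47−x ≤ 34 are chosen — 11 such pairs.
The remaining 15 elements (those with no distinct partner in range) can never complete a 47-sum, so the worst case takes all of them and one from each pair: 15 + 11 = 26.
The 27th integer has to be the second member of some pair, so 26 + 1 = 27.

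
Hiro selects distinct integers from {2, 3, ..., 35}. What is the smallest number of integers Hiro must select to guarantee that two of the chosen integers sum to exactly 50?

Group the elements by complementary pair {x, 50−x}: {15,35}, {16,34}, {17,33}, …, giving 10 two-element pairs, the single value 25 (it cannot pair with itself since the integers are distinct), and 13 integers whose partner 50−x falls outside [2,35].
Treating each of those 24 groups as a pigeonhole, one can pick one integer per group — 24 integers — with no two summing to 50.
The 25th integer lands in an occupied pair, forcing a sum of 50.

25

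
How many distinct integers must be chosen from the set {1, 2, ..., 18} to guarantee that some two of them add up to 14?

13

Two chosen integers sum to 14 exactly when both halves of some pair {x, 14−x} with 1 ≤ x ≤ 14−x ≤ 13 are chosen — 6 such pairs.
The remaining 6 elements (those with no distinct partner in range) can never complete a 14-sum, so the worst case takes all of them and one from each pair: 6 + 6 = 12.
By pigeonhole, the 13th integer has to be the second member of some pair, so 12 + 1 = 13.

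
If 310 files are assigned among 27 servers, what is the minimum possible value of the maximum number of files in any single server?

By pigeonhole, the 27 servers are the holes and the 310 files are the pigeons.
If every server held at most 11 files, the total would be at most 27 × 11 = 297, which is less than 310.
So some server holds at least ⌈310/27⌉ = 12 files.

12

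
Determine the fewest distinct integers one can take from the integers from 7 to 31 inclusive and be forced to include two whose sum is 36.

15

Group the elements by complementary pair {x, 36−x}: {7,29}, {8,28}, {9,27}, …, giving 11 two-element pairs, the single value 18 (it cannot pair with itself since the integers are distinct), and 2 integers whose partner 36−x falls outside [7,31].
Pigeonhole: treating each of those 14 groups as a pigeonhole, one can pick one integer per group — 14 integers — with no two summing to 36.
The 15th integer lands in an occupied pair, forcing a sum of 36.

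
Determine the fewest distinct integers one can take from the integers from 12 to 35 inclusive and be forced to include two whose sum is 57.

18

A set avoiding the sum 57 can contain at most one of each pair {x, 57−x}, plus the 10 elements whose complement lies outside the range.
The integers 12, …, 28 (17 of them) are such a set: any two sum to at least 12+13 = 25 and at most 27+28 = 55 < 57.
By pigeonhole, any 18th integer completes one of the 7 pairs, so 18 choices force a sum of 57.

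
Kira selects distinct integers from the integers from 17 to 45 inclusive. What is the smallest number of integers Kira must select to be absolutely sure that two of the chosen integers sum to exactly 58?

18

Two chosen integers sum to 58 exactly when both halves of some pair {x, 58−x} with 17 ≤ x ≤ 58−x ≤ 41 are chosen — 12 such pairs.
The remaining 5 elements (those with no distinct partner in range) can never complete a 58-sum, so the worst case takes all of them and one from each pair: 5 + 12 = 17.
Pigeonhole: the 18th integer has to be the second member of some pair, so 17 + 1 = 18.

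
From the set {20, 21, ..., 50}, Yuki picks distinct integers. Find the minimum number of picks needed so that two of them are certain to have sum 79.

Two chosen integers sum to 79 exactly when both halves of some pair {x, 79−x} with 29 ≤ x ≤ 79−x ≤ 50 are chosen — 11 such pairs.
The remaining 9 elements (those with no distinct partner in range) can never complete a 79-sum, so the worst case takes all of them and one from each pair: 9 + 11 = 20.
By the pigeonhole principle, the 21st integer has to be the second member of some pair, so 20 + 1 = 21.

21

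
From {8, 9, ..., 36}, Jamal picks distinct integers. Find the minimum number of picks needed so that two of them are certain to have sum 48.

18

Group the elements by complementary pair {x, 48−x}: {12,36}, {13,35}, {14,34}, …, giving 12 two-element pairs, the single value 24 (it cannot pair with itself since the integers are distinct), and 4 integers whose partner 48−x falls outside [8,36].
Pigeonhole: treating each of those 17 groups as a pigeonhole, one can pick one integer per group — 17 integers — with no two summing to 48.
The 18th integer lands in an occupied pair, forcing a sum of 48.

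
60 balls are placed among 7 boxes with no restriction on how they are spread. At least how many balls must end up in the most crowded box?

The 7 boxes are the holes and the 60 balls are the pigeons.
If every box held at most 8 balls, the total would be at most 7 × 8 = 56, which is less than 60.
So some box holds at least ⌈60/7⌉ = 9 balls.

9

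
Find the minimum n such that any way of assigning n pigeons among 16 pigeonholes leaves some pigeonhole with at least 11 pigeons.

161

With 160 pigeons one could put exactly 10 in each of the 16 pigeonholes, and no pigeonhole would reach 11.
Pigeonhole: one more pigeon must land in a pigeonhole that already has 10, giving it 11.
So 16 × 10 + 1 = 161 pigeons are required.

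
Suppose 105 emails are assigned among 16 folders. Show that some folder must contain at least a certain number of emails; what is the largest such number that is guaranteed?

7

The 16 folders are the holes and the 105 emails are the pigeons.
If every folder held at most 6 emails, the total would be at most 16 × 6 = 96, which is less than 105.
So some folder holds at least ⌈105/16⌉ = 7 emails.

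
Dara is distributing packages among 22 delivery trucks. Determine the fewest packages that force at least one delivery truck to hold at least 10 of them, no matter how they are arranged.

199

With 198 packages one could put exactly 9 in each of the 22 delivery trucks, and no delivery truck would reach 10.
One more package must land in a delivery truck that already has 9, giving it 10.
So 22 × 9 + 1 = 199 packages are required.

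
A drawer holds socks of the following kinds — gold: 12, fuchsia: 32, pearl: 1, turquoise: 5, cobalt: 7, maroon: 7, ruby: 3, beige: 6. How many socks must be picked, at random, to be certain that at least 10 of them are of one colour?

48

An adversary could hand out at most 9 socks per colour (6 colours run out sooner): 9 + 9 + 1 + 5 + 7 + 7 + 3 + 6 = 47 socks and still no colour has 10.
One more sock lands in a colour already at 9, so 48 draws are enough and 47 are not.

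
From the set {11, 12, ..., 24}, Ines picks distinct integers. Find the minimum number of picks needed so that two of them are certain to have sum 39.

10

A set avoiding the sum 39 can contain at most one of each pair {x, 39−x}, plus the 4 elements whose complement lies outside the range.
The integers 11, …, 19 (9 of them) are such a set: any two sum to at least 11+12 = 23 and at most 18+19 = 37 < 39.
By pigeonhole, any 10th integer completes one of the 5 pairs, so 10 choices force a sum of 39.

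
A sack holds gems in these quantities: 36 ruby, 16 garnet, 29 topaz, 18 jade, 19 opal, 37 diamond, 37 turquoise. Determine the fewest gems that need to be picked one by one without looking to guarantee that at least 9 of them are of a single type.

The 7 types are the holes; the gems drawn are the pigeons.
To avoid 9 of any one type, the worst case takes at most 8 of each type.
That gives 8 + 8 + 8 + 8 + 8 + 8 + 8 = 56 gems with no type reaching 9.
The next gem forces some type to 9, so 56 + 1 = 57.

57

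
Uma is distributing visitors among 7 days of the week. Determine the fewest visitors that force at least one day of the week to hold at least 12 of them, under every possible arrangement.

With 77 visitors one could put exactly 11 in each of the 7 days of the week, and no day of the week would reach 12.
One more visitor must land in a day of the week that already has 11, giving it 12.
So 7 × 11 + 1 = 78 visitors are required.

78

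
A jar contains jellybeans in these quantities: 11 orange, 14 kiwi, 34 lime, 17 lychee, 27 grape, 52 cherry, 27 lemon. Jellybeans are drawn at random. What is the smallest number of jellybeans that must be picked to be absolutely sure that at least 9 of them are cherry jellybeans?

In the worst case for collecting cherry jellybeans, every non-cherry jellybean comes out first.
There are 11 + 14 + 34 + 17 + 27 + 27 = 130 non-cherry jellybeans altogether.
After those, each further jellybean must be cherry, so 130 + 9 = 139 draws guarantee 9 cherry jellybeans.

139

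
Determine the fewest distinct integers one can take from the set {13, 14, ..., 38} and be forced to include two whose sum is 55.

16

Group the elements by complementary pair {x, 55−x}: {17,38}, {18,37}, {19,36}, …, giving 11 two-element pairs and 4 integers whose partner 55−x falls outside [13,38].
Treating each of those 15 groups as a pigeonhole, one can pick one integer per group — 15 integers — with no two summing to 55.
The 16th integer lands in an occupied pair, forcing a sum of 55.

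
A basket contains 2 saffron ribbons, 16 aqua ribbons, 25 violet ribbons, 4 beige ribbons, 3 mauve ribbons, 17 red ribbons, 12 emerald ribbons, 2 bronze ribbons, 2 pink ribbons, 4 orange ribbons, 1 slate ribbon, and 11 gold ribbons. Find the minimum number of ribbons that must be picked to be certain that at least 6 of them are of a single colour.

44

An adversary could hand out at most 5 ribbons per colour (7 colours run out sooner): 2 + 5 + 5 + 4 + 3 + 5 + 5 + 2 + 2 + 4 + 1 + 5 = 43 ribbons and still no colour has 6.
By the pigeonhole principle, one more ribbon lands in a colour already at 5, so 44 draws are enough and 43 are not.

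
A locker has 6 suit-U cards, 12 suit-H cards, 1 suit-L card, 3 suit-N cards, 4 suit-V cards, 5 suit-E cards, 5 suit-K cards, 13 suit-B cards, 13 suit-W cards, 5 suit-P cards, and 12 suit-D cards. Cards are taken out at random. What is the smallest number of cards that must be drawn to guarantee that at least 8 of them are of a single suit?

By pigeonhole, the 11 suits are the holes; the cards drawn are the pigeons.
To avoid 8 of any one suit, the worst case takes at most 7 of each suit, or every card of a suit that has fewer than 7.
That gives 6 + 7 + 1 + 3 + 4 + 5 + 5 + 7 + 7 + 5 + 7 = 57 cards with no suit reaching 8.
The next card forces some suit to 8, so 57 + 1 = 58.

58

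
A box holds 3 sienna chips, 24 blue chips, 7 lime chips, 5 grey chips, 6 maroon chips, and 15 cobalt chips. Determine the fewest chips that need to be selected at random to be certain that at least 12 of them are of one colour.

44

By the pigeonhole principle, the 6 colours are the holes; the chips drawn are the pigeons.
To avoid 12 of any one colour, the worst case takes at most 11 of each colour, or every chip of a colour that has fewer than 11.
That gives 3 + 11 + 7 + 5 + 6 + 11 = 43 chips with no colour reaching 12.
The next chip forces some colour to 12, so 43 + 1 = 44.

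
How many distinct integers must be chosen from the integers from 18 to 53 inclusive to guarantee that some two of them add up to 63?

Two chosen integers sum to 63 exactly when both halves of some pair {x, 63−x} with 18 ≤ x ≤ 63−x ≤ 45 are chosen — 14 such pairs.
The remaining 8 elements (those with no distinct partner in range) can never complete a 63-sum, so the worst case takes all of them and one from each pair: 8 + 14 = 22.
By pigeonhole, the 23rd integer has to be the second member of some pair, so 22 + 1 = 23.

23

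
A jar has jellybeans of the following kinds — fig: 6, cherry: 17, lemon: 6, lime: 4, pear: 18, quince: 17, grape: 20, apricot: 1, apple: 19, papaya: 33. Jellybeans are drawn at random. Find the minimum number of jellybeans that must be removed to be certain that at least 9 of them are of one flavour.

66

The 10 flavours are the holes; the jellybeans drawn are the pigeons.
To avoid 9 of any one flavour, the worst case takes at most 8 of each flavour, or every jellybean of a flavour that has fewer than 8.
That gives 6 + 8 + 6 + 4 + 8 + 8 + 8 + 1 + 8 + 8 = 65 jellybeans with no flavour reaching 9.
The next jellybean forces some flavour to 9, so 65 + 1 = 66.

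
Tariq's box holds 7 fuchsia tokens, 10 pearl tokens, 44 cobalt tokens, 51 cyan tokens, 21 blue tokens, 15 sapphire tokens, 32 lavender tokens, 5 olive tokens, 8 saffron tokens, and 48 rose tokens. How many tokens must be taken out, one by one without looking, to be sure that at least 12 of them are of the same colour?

97

By pigeonhole, put each drawn token into a box by colour. The largest draw with every box below 12 takes min(count, 11) from each colour; colours with fewer than 11 contribute all they have.
Σ min(cᵢ, 11) = 7 + 10 + 11 + 11 + 11 + 11 + 11 + 5 + 8 + 11 = 96.
Draw number 96 + 1 = 97 must push one box to 12.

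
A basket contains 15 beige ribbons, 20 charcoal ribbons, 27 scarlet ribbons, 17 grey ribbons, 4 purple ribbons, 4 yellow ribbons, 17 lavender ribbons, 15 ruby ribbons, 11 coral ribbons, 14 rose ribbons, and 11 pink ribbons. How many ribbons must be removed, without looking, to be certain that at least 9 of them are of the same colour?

By the pigeonhole principle, the 11 colours are the holes; the ribbons drawn are the pigeons.
To avoid 9 of any one colour, the worst case takes at most 8 of each colour, or every ribbon of a colour that has fewer than 8.
That gives 8 + 8 + 8 + 8 + 4 + 4 + 8 + 8 + 8 + 8 + 8 = 80 ribbons with no colour reaching 9.
The next ribbon forces some colour to 9, so 80 + 1 = 81.

81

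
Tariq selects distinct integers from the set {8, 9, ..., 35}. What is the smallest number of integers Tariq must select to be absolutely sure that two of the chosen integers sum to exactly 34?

20

A set avoiding the sum 34 can contain at most one of each pair {x, 34−x}, plus the 10 elements whose complement lies outside the range or equal to its own complement.
The integers 17, …, 35 (19 of them) are such a set: any two sum to at least 17+18 = 35 > 34.
Any 20th integer completes one of the 9 pairs, so 20 choices force a sum of 34.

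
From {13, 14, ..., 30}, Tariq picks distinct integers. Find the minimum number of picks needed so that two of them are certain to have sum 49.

Two chosen integers sum to 49 exactly when both halves of some pair {x, 49−x} with 19 ≤ x ≤ 49−x ≤ 30 are chosen — 6 such pairs.
The remaining 6 elements (those with no distinct partner in range) can never complete a 49-sum, so the worst case takes all of them and one from each pair: 6 + 6 = 12.
By the pigeonhole principle, the 13th integer has to be the second member of some pair, so 12 + 1 = 13.

13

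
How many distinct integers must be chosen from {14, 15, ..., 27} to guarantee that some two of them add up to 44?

A set avoiding the sum 44 can contain at most one of each pair {x, 44−x}, plus the 4 elements whose complement lies outside the range or equal to its own complement.
The integers 14, …, 22 (9 of them) are such a set: any two sum to at least 14+15 = 29 and at most 21+22 = 43 < 44.
Pigeonhole: any 10th integer completes one of the 5 pairs, so 10 choices force a sum of 44.

10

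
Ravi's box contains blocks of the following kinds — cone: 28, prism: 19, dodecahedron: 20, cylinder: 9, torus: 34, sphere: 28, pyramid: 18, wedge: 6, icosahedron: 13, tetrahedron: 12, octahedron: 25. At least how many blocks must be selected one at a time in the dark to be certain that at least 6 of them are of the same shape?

An adversary could hand out at most 5 blocks per shape: 5 + 5 + 5 + 5 + 5 + 5 + 5 + 5 + 5 + 5 + 5 = 55 blocks and still no shape has 6.
By the pigeonhole principle, one more block lands in a shape already at 5, so 56 draws are enough and 55 are not.

56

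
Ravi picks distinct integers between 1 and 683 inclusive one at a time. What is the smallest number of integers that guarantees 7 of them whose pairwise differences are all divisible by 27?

Integers whose pairwise differences are multiples of 27 are exactly those sharing a remainder mod 27. The 27 residue classes mod 27 are the pigeonholes.
With 162 integers one could put 6 in each residue class and have no class reach 7.
The 163rd integer pushes some class to 7, so 27·6 + 1 = 163.

163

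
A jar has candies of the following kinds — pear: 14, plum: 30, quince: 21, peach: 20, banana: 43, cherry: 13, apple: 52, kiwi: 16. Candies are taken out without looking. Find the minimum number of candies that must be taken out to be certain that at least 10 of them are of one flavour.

73

By the pigeonhole principle, put each drawn candy into a box by flavour. The largest draw with every box below 10 takes min(count, 9) from each flavour.
Σ min(cᵢ, 9) = 9 + 9 + 9 + 9 + 9 + 9 + 9 + 9 = 72.
Draw number 72 + 1 = 73 must push one box to 10.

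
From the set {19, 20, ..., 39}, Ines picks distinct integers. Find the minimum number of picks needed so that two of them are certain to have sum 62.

Group the elements by complementary pair {x, 62−x}: {23,39}, {24,38}, {25,37}, …, giving 8 two-element pairs; the single value 31 (it cannot pair with itself since the integers are distinct); and 4 integers whose partner 62−x falls outside [19,39].
By the pigeonhole principle, treating each of those 13 groups as a pigeonhole, one can pick one integer per group — 13 integers — with no two summing to 62.
The 14th integer lands in an occupied pair, forcing a sum of 62.

14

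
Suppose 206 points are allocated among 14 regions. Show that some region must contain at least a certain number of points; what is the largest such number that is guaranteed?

15

By pigeonhole, the 14 regions are the holes and the 206 points are the pigeons.
If every region held at most 14 points, the total would be at most 14 × 14 = 196, which is less than 206.
So some region holds at least ⌈206/14⌉ = 15 points.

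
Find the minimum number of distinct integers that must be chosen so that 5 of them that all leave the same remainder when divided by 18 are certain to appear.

The 18 residue classes mod 18 are the pigeonholes.
With 72 integers one could put 4 in each residue class and have no class reach 5.
The 73rd integer pushes some class to 5, so 18·4 + 1 = 73.

73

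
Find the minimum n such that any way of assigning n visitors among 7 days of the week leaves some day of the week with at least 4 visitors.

With 21 visitors one could put exactly 3 in each of the 7 days of the week, and no day of the week would reach 4.
Pigeonhole: one more visitor must land in a day of the week that already has 3, giving it 4.
So 7 × 3 + 1 = 22 visitors are required.

22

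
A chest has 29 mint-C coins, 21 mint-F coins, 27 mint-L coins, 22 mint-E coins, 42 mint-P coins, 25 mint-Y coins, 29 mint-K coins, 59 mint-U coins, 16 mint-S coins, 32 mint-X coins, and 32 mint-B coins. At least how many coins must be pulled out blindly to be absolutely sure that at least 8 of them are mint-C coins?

In the worst case for collecting mint-C coins, every non-mint-C coin comes out first.
There are 21 + 27 + 22 + 42 + 25 + 29 + 59 + 16 + 32 + 32 = 305 non-mint-C coins altogether.
After those, each further coin must be mint-C, so 305 + 8 = 313 draws guarantee 8 mint-C coins.

313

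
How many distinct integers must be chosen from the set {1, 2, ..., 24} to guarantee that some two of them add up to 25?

A set avoiding the sum 25 can contain at most one of each pair {x, 25−x}.
The integers 13, …, 24 (12 of them) are such a set: any two sum to at least 13+14 = 27 > 25.
Any 13th integer completes one of the 12 pairs, so 13 choices force a sum of 25.

13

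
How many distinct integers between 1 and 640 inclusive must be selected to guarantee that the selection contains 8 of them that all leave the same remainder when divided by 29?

Pigeonhole: the 29 residue classes mod 29 are the pigeonholes.
With 203 integers one could put 7 in each residue class and have no class reach 8.
The 204th integer pushes some class to 8, so 29·7 + 1 = 204.

204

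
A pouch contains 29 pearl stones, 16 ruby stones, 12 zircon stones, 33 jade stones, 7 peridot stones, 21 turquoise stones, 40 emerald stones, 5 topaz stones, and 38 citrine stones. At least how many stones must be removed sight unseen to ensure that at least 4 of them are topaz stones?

200

In the worst case for collecting topaz stones, every non-topaz stone comes out first.
There are 29 + 16 + 12 + 33 + 7 + 21 + 40 + 38 = 196 non-topaz stones altogether.
After those, each further stone must be topaz, so 196 + 4 = 200 draws guarantee 4 topaz stones.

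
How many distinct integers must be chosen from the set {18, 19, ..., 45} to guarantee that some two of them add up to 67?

17

Two chosen integers sum to 67 exactly when both halves of some pair {x, 67−x} with 22 ≤ x ≤ 67−x ≤ 45 are chosen — 12 such pairs.
The remaining 4 elements (those with no distinct partner in range) can never complete a 67-sum, so the worst case takes all of them and one from each pair: 4 + 12 = 16.
By pigeonhole, the 17th integer has to be the second member of some pair, so 16 + 1 = 17.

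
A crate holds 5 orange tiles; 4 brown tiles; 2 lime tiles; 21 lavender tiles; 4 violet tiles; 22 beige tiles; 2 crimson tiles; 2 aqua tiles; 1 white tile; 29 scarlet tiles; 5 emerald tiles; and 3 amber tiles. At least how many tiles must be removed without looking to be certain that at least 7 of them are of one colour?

47

An adversary could hand out at most 6 tiles per colour (9 colours run out sooner): 5 + 4 + 2 + 6 + 4 + 6 + 2 + 2 + 1 + 6 + 5 + 3 = 46 tiles and still no colour has 7.
By the pigeonhole principle, one more tile lands in a colour already at 6, so 47 draws are enough and 46 are not.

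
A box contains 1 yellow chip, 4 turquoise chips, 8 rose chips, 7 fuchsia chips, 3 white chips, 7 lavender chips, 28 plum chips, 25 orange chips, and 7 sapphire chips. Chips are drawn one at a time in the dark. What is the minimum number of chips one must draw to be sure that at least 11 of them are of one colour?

58

Pigeonhole: put each drawn chip into a box by colour. The largest draw with every box below 11 takes min(count, 10) from each colour; colours with fewer than 10 contribute all they have.
Σ min(cᵢ, 10) = 1 + 4 + 8 + 7 + 3 + 7 + 10 + 10 + 7 = 57.
Draw number 57 + 1 = 58 must push one box to 11.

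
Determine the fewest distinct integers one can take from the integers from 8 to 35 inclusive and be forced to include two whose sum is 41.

Two chosen integers sum to 41 exactly when both halves of some pair {x, 41−x} with 8 ≤ x ≤ 41−x ≤ 33 are chosen — 13 such pairs.
The remaining 2 elements (those with no distinct partner in range) can never complete a 41-sum, so the worst case takes all of them and one from each pair: 2 + 13 = 15.
The 16th integer has to be the second member of some pair, so 15 + 1 = 16.

16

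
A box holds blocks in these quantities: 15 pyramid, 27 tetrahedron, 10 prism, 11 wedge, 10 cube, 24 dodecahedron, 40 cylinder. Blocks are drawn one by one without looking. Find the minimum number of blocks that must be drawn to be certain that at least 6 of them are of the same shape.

36

Put each drawn block into a box by shape. The largest draw with every box below 6 takes min(count, 5) from each shape.
Σ min(cᵢ, 5) = 5 + 5 + 5 + 5 + 5 + 5 + 5 = 35.
Draw number 35 + 1 = 36 must push one box to 6.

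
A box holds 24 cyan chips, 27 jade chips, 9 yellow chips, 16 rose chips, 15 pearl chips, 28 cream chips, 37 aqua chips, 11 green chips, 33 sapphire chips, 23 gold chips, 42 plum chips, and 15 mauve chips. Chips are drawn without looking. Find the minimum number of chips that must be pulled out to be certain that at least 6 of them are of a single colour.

The 12 colours are the holes; the chips drawn are the pigeons.
To avoid 6 of any one colour, the worst case takes at most 5 of each colour.
That gives 5 + 5 + 5 + 5 + 5 + 5 + 5 + 5 + 5 + 5 + 5 + 5 = 60 chips with no colour reaching 6.
The next chip forces some colour to 6, so 60 + 1 = 61.

61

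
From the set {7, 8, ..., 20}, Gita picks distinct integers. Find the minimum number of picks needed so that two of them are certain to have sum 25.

9

Two chosen integers sum to 25 exactly when both halves of some pair {x, 25−x} with 7 ≤ x ≤ 25−x ≤ 18 are chosen — 6 such pairs.
The remaining 2 elements (those with no distinct partner in range) can never complete a 25-sum, so the worst case takes all of them and one from each pair: 2 + 6 = 8.
By pigeonhole, the 9th integer has to be the second member of some pair, so 8 + 1 = 9.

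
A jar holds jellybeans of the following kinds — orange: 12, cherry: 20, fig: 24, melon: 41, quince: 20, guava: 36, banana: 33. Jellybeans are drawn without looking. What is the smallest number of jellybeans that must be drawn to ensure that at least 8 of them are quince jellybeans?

174

In the worst case for collecting quince jellybeans, every non-quince jellybean comes out first.
There are 12 + 20 + 24 + 41 + 36 + 33 = 166 non-quince jellybeans altogether.
After those, each further jellybean must be quince, so 166 + 8 = 174 draws guarantee 8 quince jellybeans.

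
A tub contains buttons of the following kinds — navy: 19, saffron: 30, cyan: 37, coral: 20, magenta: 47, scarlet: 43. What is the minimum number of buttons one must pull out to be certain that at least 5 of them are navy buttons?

In the worst case for collecting navy buttons, every non-navy button comes out first.
There are 30 + 37 + 20 + 47 + 43 = 177 non-navy buttons altogether.
After those, each further button must be navy, so 177 + 5 = 182 draws guarantee 5 navy buttons.

182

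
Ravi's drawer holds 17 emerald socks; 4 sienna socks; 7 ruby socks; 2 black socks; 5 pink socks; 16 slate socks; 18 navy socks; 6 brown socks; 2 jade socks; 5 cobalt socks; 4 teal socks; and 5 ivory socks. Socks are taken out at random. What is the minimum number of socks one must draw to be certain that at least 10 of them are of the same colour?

68

By the pigeonhole principle, put each drawn sock into a box by colour. The largest draw with every box below 10 takes min(count, 9) from each colour; colours with fewer than 9 contribute all they have.
Σ min(cᵢ, 9) = 9 + 4 + 7 + 2 + 5 + 9 + 9 + 6 + 2 + 5 + 4 + 5 = 67.
Draw number 67 + 1 = 68 must push one box to 10.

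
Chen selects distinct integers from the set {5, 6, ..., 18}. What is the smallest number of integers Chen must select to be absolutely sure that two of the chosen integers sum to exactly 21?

9

Two chosen integers sum to 21 exactly when both halves of some pair {x, 21−x} with 5 ≤ x ≤ 21−x ≤ 16 are chosen — 6 such pairs.
The remaining 2 elements (those with no distinct partner in range) can never complete a 21-sum, so the worst case takes all of them and one from each pair: 2 + 6 = 8.
The 9th integer has to be the second member of some pair, so 8 + 1 = 9.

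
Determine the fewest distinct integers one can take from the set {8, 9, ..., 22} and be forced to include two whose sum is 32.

Two chosen integers sum to 32 exactly when both halves of some pair {x, 32−x} with 10 ≤ x ≤ 32−x ≤ 22 are chosen — 6 such pairs.
The remaining 3 elements (those with no distinct partner in range) can never complete a 32-sum, so the worst case takes all of them and one from each pair: 3 + 6 = 9.
By the pigeonhole principle, the 10th integer has to be the second member of some pair, so 9 + 1 = 10.

10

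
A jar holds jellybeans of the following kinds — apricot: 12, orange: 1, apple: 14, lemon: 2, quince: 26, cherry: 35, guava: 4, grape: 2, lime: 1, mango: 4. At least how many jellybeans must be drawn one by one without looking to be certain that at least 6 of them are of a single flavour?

35

Pigeonhole: the 10 flavours are the holes; the jellybeans drawn are the pigeons.
To avoid 6 of any one flavour, the worst case takes at most 5 of each flavour, or every jellybean of a flavour that has fewer than 5.
That gives 5 + 1 + 5 + 2 + 5 + 5 + 4 + 2 + 1 + 4 = 34 jellybeans with no flavour reaching 6.
The next jellybean forces some flavour to 6, so 34 + 1 = 35.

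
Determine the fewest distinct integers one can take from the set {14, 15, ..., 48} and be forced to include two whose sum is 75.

Two chosen integers sum to 75 exactly when both halves of some pair {x, 75−x} with 27 ≤ x ≤ 75−x ≤ 48 are chosen — 11 such pairs.
The remaining 13 elements (those with no distinct partner in range) can never complete a 75-sum, so the worst case takes all of them and one from each pair: 13 + 11 = 24.
The 25th integer has to be the second member of some pair, so 24 + 1 = 25.

25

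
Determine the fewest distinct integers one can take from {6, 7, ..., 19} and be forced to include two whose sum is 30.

A set avoiding the sum 30 can contain at most one of each pair {x, 30−x}, plus the 6 elements whose complement lies outside the range or equal to its own complement.
The integers 6, …, 15 (10 of them) are such a set: any two sum to at least 6+7 = 13 and at most 14+15 = 29 < 30.
Any 11th integer completes one of the 4 pairs, so 11 choices force a sum of 30.

11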